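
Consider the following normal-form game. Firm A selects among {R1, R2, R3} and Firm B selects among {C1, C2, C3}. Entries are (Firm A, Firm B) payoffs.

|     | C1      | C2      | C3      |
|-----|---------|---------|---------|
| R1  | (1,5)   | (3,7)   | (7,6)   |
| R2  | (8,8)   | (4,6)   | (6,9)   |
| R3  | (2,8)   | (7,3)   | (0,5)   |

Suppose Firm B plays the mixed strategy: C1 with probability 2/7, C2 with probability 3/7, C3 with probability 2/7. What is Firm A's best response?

Compute Firm A's expected payoff from each pure strategy against the given mix.
R1: (2/7)·1 + (3/7)·3 + (2/7)·7 = 25/7
R2: (2/7)·8 + (3/7)·4 + (2/7)·6 = 40/7
R3: (2/7)·2 + (3/7)·7 + (2/7)·0 = 25/7
Highest expected payoff is 40/7, from R2.

R2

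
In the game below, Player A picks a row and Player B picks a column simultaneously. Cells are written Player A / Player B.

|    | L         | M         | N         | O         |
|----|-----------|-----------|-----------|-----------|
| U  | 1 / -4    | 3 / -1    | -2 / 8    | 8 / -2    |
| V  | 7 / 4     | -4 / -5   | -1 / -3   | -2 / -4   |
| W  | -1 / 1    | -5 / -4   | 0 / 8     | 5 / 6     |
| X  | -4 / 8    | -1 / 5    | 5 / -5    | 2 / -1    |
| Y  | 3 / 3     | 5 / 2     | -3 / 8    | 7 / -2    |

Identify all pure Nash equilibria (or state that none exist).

A profile is a Nash equilibrium when each player is best-responding to the other.
Player A's best responses — vs L: V (payoff 7); vs M: Y (payoff 5); vs N: X (payoff 5); vs O: U (payoff 8).
Player B's best responses — vs U: N (payoff 8); vs V: L (payoff 4); vs W: N (payoff 8); vs X: L (payoff 8); vs Y: N (payoff 8).
The only mutual best response is (V, L); neither player gains by switching there.

(V, L)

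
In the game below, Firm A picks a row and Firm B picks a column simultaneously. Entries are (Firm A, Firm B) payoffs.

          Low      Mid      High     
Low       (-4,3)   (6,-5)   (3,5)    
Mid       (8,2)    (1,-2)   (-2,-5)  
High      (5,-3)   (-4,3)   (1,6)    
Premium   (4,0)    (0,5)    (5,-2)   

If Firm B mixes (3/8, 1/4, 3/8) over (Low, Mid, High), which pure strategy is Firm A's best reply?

Firm A's best reply maximizes expected payoff against the mix.
Low: (3/8)·(-4) + (1/4)·6 + (3/8)·3 = 9/8
Mid: (3/8)·8 + (1/4)·1 + (3/8)·(-2) = 5/2
High: (3/8)·5 + (1/4)·(-4) + (3/8)·1 = 5/4
Premium: (3/8)·4 + (1/4)·0 + (3/8)·5 = 27/8
Highest expected payoff is 27/8, from Premium.

Premium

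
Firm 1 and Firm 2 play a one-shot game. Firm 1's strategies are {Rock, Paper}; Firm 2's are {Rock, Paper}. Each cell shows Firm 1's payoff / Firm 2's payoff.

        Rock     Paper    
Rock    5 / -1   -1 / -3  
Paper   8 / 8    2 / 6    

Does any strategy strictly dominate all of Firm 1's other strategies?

A strategy is strictly dominant if it gives Firm 1 a strictly higher payoff than every other strategy, against every choice by the opponent.
Paper strictly dominates: vs Rock: 8 > 5; vs Paper: 2 > -1.

Paper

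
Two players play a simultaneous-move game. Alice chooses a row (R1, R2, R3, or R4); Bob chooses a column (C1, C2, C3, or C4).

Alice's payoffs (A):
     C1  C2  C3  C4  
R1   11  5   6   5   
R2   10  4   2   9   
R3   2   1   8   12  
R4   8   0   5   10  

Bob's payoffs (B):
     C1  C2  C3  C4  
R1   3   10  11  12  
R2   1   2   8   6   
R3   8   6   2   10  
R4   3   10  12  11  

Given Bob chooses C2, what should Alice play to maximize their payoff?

R1

With Bob fixed at C2, Alice's payoffs are: R1 → 5, R2 → 4, R3 → 1, R4 → 0.
The maximum is 5, achieved by R1.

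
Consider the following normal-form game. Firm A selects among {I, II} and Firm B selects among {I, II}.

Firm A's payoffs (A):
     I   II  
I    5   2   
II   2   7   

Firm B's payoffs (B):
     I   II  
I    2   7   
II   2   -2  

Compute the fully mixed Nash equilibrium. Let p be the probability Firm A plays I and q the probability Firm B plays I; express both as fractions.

p = 4/9, q = 5/8

In a mixed NE each player is indifferent between their pure strategies, so the opponent's mix sets the indifference.
Firm B indifferent between I and II: p·2 + (1−p)·2 = p·7 + (1−p)·(-2) ⟹ 2 + 0p = (-2) + 9p ⟹ p = 4/9.
Firm A indifferent between I and II: q·5 + (1−q)·2 = q·2 + (1−q)·7 ⟹ 2 + 3q = 7 + (-5)q ⟹ q = 5/8.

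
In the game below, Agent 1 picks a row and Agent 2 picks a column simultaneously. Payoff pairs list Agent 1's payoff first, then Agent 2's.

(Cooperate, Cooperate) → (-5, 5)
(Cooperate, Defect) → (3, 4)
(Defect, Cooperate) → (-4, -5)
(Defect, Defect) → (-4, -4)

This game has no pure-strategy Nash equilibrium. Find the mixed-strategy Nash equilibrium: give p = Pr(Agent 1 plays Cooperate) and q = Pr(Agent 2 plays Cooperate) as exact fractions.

In a mixed NE each player is indifferent between their pure strategies, so the opponent's mix sets the indifference.
Agent 2 indifferent between Cooperate and Defect: p·5 + (1−p)·(-5) = p·4 + (1−p)·(-4) ⟹ (-5) + 10p = (-4) + 8p ⟹ p = 1/2.
Agent 1 indifferent between Cooperate and Defect: q·(-5) + (1−q)·3 = q·(-4) + (1−q)·(-4) ⟹ 3 + (-8)q = (-4) + 0q ⟹ q = 7/8.

p = 1/2, q = 7/8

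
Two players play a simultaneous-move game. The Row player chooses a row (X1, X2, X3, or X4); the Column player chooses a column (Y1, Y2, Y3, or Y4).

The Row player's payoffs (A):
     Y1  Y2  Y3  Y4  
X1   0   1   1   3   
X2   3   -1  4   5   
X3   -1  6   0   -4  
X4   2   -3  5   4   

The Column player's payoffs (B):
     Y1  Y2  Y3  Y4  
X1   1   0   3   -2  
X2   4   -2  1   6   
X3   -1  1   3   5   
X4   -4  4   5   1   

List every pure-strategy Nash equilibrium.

Find each player's best response to every opponent strategy; NE are the intersections.
The Row player's best responses — vs Y1: X2 (payoff 3); vs Y2: X3 (payoff 6); vs Y3: X4 (payoff 5); vs Y4: X2 (payoff 5).
The Column player's best responses — vs X1: Y3 (payoff 3); vs X2: Y4 (payoff 6); vs X3: Y4 (payoff 5); vs X4: Y3 (payoff 5).
Mutual best responses occur at (X2, Y4) and (X4, Y3); at each, neither player gains by switching.

(X2, Y4) and (X4, Y3)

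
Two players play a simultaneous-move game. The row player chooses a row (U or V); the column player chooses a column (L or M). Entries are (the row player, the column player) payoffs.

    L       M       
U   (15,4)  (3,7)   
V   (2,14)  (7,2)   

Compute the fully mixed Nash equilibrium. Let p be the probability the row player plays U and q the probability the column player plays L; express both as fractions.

p = 4/5, q = 4/17

Each player's mixing probability is pinned down by making the *other* player indifferent.
The column player indifferent between L and M: p·4 + (1−p)·14 = p·7 + (1−p)·2 ⟹ 14 + (-10)p = 2 + 5p ⟹ p = 4/5.
The row player indifferent between U and V: q·15 + (1−q)·3 = q·2 + (1−q)·7 ⟹ 3 + 12q = 7 + (-5)q ⟹ q = 4/17.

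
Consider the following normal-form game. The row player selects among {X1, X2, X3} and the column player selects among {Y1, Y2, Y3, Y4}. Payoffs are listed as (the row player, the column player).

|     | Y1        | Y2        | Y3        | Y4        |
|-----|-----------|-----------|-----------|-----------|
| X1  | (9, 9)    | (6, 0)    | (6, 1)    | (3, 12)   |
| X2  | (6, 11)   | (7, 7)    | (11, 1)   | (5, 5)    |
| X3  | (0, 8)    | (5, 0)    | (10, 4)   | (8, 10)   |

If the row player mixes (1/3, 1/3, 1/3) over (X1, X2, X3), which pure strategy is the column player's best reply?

Y1

Compute the column player's expected payoff from each pure strategy against the given mix.
Y1: (1/3)·9 + (1/3)·11 + (1/3)·8 = 28/3
Y2: (1/3)·0 + (1/3)·7 + (1/3)·0 = 7/3
Y3: (1/3)·1 + (1/3)·1 + (1/3)·4 = 2
Y4: (1/3)·12 + (1/3)·5 + (1/3)·10 = 9
Highest expected payoff is 28/3, from Y1.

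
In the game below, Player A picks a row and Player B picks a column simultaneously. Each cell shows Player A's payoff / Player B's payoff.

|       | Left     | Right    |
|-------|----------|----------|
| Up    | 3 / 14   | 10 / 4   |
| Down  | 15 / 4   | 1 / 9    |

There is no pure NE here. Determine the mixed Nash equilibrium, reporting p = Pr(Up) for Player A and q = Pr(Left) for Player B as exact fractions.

Each player's mixing probability is pinned down by making the *other* player indifferent.
Player B indifferent between Left and Right: p·14 + (1−p)·4 = p·4 + (1−p)·9 ⟹ 4 + 10p = 9 + (-5)p ⟹ p = 1/3.
Player A indifferent between Up and Down: q·3 + (1−q)·10 = q·15 + (1−q)·1 ⟹ 10 + (-7)q = 1 + 14q ⟹ q = 3/7.

p = 1/3, q = 3/7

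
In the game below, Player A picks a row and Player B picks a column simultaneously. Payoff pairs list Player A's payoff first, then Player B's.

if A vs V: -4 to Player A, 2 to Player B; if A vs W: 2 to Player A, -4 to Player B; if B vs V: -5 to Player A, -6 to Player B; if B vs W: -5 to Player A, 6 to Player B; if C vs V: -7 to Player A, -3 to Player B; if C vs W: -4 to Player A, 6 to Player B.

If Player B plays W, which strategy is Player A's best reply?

A

With Player B fixed at W, Player A's payoffs are: A → 2, B → -5, C → -4.
The maximum is 2, achieved by A.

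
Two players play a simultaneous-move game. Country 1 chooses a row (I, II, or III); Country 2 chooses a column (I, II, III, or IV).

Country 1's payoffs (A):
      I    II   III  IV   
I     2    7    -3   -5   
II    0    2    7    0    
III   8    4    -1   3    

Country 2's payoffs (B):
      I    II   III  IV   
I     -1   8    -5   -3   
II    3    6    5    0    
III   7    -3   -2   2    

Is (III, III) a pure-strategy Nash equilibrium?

Holding Country 2 at III: Country 1 gets -1 from III but could get 7 by switching to II. Country 1 has a profitable deviation.

No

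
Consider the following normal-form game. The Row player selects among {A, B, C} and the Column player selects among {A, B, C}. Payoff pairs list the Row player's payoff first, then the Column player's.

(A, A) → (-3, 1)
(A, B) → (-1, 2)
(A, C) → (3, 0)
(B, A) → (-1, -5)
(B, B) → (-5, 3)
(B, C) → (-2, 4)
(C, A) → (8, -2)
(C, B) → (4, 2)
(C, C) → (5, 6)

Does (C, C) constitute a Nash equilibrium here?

Holding the Column player at C: the Row player gets 5 from C, versus 3 from A, -2 from B. No profitable deviation for the Row player.
Holding the Row player at C: the Column player gets 6 from C, versus -2 from A, 2 from B. No profitable deviation for the Column player either.

Yes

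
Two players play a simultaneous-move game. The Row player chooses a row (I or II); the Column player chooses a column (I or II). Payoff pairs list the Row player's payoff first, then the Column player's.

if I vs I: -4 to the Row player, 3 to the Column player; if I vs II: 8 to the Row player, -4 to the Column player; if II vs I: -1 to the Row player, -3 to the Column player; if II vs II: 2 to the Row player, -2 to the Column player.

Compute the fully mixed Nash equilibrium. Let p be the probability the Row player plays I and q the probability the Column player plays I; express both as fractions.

Each player's mixing probability is pinned down by making the *other* player indifferent.
The Column player indifferent between I and II: p·3 + (1−p)·(-3) = p·(-4) + (1−p)·(-2) ⟹ (-3) + 6p = (-2) + (-2)p ⟹ p = 1/8.
The Row player indifferent between I and II: q·(-4) + (1−q)·8 = q·(-1) + (1−q)·2 ⟹ 8 + (-12)q = 2 + (-3)q ⟹ q = 2/3.

p = 1/8, q = 2/3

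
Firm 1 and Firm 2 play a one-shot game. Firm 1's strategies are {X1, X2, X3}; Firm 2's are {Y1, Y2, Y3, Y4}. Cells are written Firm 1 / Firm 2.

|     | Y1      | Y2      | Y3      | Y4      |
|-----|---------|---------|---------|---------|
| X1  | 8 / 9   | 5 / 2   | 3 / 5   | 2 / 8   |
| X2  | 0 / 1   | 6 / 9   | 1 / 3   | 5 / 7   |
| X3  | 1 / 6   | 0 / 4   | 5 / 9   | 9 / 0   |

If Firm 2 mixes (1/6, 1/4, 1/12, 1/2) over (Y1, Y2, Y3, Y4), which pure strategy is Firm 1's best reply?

X3

Compute Firm 1's expected payoff from each pure strategy against the given mix.
X1: (1/6)·8 + (1/4)·5 + (1/12)·3 + (1/2)·2 = 23/6
X2: (1/6)·0 + (1/4)·6 + (1/12)·1 + (1/2)·5 = 49/12
X3: (1/6)·1 + (1/4)·0 + (1/12)·5 + (1/2)·9 = 61/12
Highest expected payoff is 61/12, from X3.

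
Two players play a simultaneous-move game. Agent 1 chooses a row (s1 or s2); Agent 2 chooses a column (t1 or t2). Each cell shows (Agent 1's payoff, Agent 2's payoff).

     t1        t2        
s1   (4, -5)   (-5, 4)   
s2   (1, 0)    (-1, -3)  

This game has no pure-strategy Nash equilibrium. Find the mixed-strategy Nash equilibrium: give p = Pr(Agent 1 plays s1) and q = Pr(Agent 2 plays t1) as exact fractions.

In a mixed NE each player is indifferent between their pure strategies, so the opponent's mix sets the indifference.
Agent 2 indifferent between t1 and t2: p·(-5) + (1−p)·0 = p·4 + (1−p)·(-3) ⟹ 0 + (-5)p = (-3) + 7p ⟹ p = 1/4.
Agent 1 indifferent between s1 and s2: q·4 + (1−q)·(-5) = q·1 + (1−q)·(-1) ⟹ (-5) + 9q = (-1) + 2q ⟹ q = 4/7.

p = 1/4, q = 4/7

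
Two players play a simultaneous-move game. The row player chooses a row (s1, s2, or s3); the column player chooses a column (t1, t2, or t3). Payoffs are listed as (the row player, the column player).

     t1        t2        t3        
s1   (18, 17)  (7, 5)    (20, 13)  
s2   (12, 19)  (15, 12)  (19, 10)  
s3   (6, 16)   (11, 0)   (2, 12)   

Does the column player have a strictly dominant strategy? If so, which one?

t1

Check whether one of the column player's strategies beats all alternatives regardless of what the opponent does.
t1 strictly dominates: vs s1: 17 > each of {5, 13}; vs s2: 19 > each of {12, 10}; vs s3: 16 > each of {0, 12}.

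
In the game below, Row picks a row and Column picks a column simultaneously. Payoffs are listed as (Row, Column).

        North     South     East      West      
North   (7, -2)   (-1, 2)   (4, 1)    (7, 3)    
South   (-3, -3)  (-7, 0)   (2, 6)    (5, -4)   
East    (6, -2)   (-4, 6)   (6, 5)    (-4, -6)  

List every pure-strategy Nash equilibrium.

A profile is a Nash equilibrium when each player is best-responding to the other.
Row's best responses — vs North: North (payoff 7); vs South: North (payoff -1); vs East: East (payoff 6); vs West: North (payoff 7).
Column's best responses — vs North: West (payoff 3); vs South: East (payoff 6); vs East: South (payoff 6).
The only mutual best response is (North, West); neither player gains by switching there.

(North, West)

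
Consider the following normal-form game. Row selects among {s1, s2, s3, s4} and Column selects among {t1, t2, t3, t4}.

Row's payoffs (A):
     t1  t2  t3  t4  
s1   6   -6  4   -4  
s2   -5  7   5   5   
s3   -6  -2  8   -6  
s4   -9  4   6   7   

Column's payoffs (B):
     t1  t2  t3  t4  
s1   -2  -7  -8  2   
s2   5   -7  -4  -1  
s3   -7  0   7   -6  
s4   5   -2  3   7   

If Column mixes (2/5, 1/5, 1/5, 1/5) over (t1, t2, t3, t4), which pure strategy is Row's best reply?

s2

Row's best reply maximizes expected payoff against the mix.
s1: (2/5)·6 + (1/5)·(-6) + (1/5)·4 + (1/5)·(-4) = 6/5
s2: (2/5)·(-5) + (1/5)·7 + (1/5)·5 + (1/5)·5 = 7/5
s3: (2/5)·(-6) + (1/5)·(-2) + (1/5)·8 + (1/5)·(-6) = -12/5
s4: (2/5)·(-9) + (1/5)·4 + (1/5)·6 + (1/5)·7 = -1/5
Highest expected payoff is 7/5, from s2.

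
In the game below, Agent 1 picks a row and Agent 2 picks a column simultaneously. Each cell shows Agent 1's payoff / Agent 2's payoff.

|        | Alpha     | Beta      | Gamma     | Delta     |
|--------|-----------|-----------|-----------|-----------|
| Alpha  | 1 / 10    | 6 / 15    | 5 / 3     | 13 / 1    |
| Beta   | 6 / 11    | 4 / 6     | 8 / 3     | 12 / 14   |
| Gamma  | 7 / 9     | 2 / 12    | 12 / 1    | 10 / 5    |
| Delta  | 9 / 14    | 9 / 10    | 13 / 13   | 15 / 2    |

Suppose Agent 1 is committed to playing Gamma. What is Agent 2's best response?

With Agent 1 fixed at Gamma, Agent 2's payoffs are: Alpha → 9, Beta → 12, Gamma → 1, Delta → 5.
The maximum is 12, achieved by Beta.

Beta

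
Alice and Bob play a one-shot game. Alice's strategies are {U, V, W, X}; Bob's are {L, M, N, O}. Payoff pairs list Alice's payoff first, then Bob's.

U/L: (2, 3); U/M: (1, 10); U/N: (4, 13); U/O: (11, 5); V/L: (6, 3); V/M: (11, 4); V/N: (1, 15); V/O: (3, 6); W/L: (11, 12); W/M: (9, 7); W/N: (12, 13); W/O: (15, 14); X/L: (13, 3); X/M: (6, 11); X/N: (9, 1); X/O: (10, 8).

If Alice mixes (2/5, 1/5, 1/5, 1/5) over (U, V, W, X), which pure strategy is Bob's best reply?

N

Bob's best reply maximizes expected payoff against the mix.
L: (2/5)·3 + (1/5)·3 + (1/5)·12 + (1/5)·3 = 24/5
M: (2/5)·10 + (1/5)·4 + (1/5)·7 + (1/5)·11 = 42/5
N: (2/5)·13 + (1/5)·15 + (1/5)·13 + (1/5)·1 = 11
O: (2/5)·5 + (1/5)·6 + (1/5)·14 + (1/5)·8 = 38/5
Highest expected payoff is 11, from N.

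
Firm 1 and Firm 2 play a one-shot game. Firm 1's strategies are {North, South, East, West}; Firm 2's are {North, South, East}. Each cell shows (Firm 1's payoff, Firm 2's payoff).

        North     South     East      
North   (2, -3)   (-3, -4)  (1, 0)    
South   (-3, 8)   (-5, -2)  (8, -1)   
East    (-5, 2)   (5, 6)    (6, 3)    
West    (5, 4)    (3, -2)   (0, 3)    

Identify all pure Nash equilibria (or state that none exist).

(East, South) and (West, North)

A profile is a Nash equilibrium when each player is best-responding to the other.
Firm 1's best responses — vs North: West (payoff 5); vs South: East (payoff 5); vs East: South (payoff 8).
Firm 2's best responses — vs North: East (payoff 0); vs South: North (payoff 8); vs East: South (payoff 6); vs West: North (payoff 4).
Mutual best responses occur at (East, South) and (West, North); at each, neither player gains by switching.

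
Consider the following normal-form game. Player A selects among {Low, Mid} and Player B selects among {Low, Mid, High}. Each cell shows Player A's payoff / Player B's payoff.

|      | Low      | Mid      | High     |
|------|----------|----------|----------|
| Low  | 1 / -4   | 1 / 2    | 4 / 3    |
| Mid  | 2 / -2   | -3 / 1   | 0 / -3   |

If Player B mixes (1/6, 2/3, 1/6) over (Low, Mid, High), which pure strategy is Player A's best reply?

Player A's best reply maximizes expected payoff against the mix.
Low: (1/6)·1 + (2/3)·1 + (1/6)·4 = 3/2
Mid: (1/6)·2 + (2/3)·(-3) + (1/6)·0 = -5/3
Highest expected payoff is 3/2, from Low.

Low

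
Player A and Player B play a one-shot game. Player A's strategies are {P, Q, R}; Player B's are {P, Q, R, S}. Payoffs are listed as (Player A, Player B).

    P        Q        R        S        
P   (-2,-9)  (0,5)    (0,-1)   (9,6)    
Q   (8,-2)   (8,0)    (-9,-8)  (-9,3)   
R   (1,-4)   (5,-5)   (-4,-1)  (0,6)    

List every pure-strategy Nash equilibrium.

(P, S)

A profile is a Nash equilibrium when each player is best-responding to the other.
Player A's best responses — vs P: Q (payoff 8); vs Q: Q (payoff 8); vs R: P (payoff 0); vs S: P (payoff 9).
Player B's best responses — vs P: S (payoff 6); vs Q: S (payoff 3); vs R: S (payoff 6).
The only mutual best response is (P, S); neither player gains by switching there.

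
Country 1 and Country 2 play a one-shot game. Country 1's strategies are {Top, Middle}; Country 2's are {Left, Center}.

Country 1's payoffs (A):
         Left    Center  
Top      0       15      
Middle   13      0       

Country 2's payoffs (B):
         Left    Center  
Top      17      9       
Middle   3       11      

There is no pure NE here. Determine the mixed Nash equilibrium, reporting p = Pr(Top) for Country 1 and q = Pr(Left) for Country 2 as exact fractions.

In a mixed NE each player is indifferent between their pure strategies, so the opponent's mix sets the indifference.
Country 2 indifferent between Left and Center: p·17 + (1−p)·3 = p·9 + (1−p)·11 ⟹ 3 + 14p = 11 + (-2)p ⟹ p = 1/2.
Country 1 indifferent between Top and Middle: q·0 + (1−q)·15 = q·13 + (1−q)·0 ⟹ 15 + (-15)q = 0 + 13q ⟹ q = 15/28.

p = 1/2, q = 15/28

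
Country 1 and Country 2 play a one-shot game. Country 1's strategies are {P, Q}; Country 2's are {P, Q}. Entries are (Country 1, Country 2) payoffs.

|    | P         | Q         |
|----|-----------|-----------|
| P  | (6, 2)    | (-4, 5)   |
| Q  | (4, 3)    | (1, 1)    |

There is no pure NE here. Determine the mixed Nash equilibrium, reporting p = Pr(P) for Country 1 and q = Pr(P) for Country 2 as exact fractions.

p = 2/5, q = 5/7

Each player's mixing probability is pinned down by making the *other* player indifferent.
Country 2 indifferent between P and Q: p·2 + (1−p)·3 = p·5 + (1−p)·1 ⟹ 3 + (-1)p = 1 + 4p ⟹ p = 2/5.
Country 1 indifferent between P and Q: q·6 + (1−q)·(-4) = q·4 + (1−q)·1 ⟹ (-4) + 10q = 1 + 3q ⟹ q = 5/7.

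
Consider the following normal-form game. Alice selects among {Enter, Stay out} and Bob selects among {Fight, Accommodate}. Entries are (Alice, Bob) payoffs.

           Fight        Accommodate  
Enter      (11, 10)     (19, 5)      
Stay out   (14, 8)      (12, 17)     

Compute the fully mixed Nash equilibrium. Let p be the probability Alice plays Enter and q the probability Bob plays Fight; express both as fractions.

p = 9/14, q = 7/10

In a mixed NE each player is indifferent between their pure strategies, so the opponent's mix sets the indifference.
Bob indifferent between Fight and Accommodate: p·10 + (1−p)·8 = p·5 + (1−p)·17 ⟹ 8 + 2p = 17 + (-12)p ⟹ p = 9/14.
Alice indifferent between Enter and Stay out: q·11 + (1−q)·19 = q·14 + (1−q)·12 ⟹ 19 + (-8)q = 12 + 2q ⟹ q = 7/10.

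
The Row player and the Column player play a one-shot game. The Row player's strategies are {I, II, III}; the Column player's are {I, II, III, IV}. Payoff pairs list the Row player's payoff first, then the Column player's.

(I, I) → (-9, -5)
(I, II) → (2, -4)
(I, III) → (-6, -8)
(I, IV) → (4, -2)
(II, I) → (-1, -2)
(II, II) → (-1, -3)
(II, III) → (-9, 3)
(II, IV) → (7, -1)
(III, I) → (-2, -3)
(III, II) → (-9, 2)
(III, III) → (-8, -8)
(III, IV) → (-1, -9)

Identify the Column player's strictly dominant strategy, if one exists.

A strategy is strictly dominant if it gives the Column player a strictly higher payoff than every other strategy, against every choice by the opponent.
I is not dominant: against I, II gives -4 > -5.
II is not dominant: against I, IV gives -2 > -4.
III is not dominant: against I, I gives -5 > -8.
IV is not dominant: against II, III gives 3 > -1.
No single strategy is best against every opponent action.

None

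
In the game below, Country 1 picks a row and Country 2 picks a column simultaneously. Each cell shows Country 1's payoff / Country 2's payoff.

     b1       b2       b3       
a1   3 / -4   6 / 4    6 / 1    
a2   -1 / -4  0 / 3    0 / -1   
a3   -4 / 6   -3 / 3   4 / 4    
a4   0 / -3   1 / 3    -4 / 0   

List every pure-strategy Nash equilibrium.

(a1, b2)

Check mutual best responses: a cell is a NE iff neither player can gain by unilaterally deviating.
Country 1's best responses — vs b1: a1 (payoff 3); vs b2: a1 (payoff 6); vs b3: a1 (payoff 6).
Country 2's best responses — vs a1: b2 (payoff 4); vs a2: b2 (payoff 3); vs a3: b1 (payoff 6); vs a4: b2 (payoff 3).
The only mutual best response is (a1, b2); neither player gains by switching there.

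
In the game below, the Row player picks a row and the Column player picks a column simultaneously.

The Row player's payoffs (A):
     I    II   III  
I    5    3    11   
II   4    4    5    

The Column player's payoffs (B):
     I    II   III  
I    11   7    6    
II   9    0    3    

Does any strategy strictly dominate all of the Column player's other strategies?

Check whether one of the Column player's strategies beats all alternatives regardless of what the opponent does.
I strictly dominates: vs I: 11 > each of {7, 6}; vs II: 9 > each of {0, 3}.

I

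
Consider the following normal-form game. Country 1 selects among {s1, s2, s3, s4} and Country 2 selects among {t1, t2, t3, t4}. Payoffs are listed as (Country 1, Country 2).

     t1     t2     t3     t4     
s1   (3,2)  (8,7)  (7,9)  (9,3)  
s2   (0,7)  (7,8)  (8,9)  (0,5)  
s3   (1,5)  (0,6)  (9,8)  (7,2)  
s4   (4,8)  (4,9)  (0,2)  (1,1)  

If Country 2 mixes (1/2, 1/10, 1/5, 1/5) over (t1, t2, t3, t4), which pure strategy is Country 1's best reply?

Country 1's best reply maximizes expected payoff against the mix.
s1: (1/2)·3 + (1/10)·8 + (1/5)·7 + (1/5)·9 = 11/2
s2: (1/2)·0 + (1/10)·7 + (1/5)·8 + (1/5)·0 = 23/10
s3: (1/2)·1 + (1/10)·0 + (1/5)·9 + (1/5)·7 = 37/10
s4: (1/2)·4 + (1/10)·4 + (1/5)·0 + (1/5)·1 = 13/5
Highest expected payoff is 11/2, from s1.

s1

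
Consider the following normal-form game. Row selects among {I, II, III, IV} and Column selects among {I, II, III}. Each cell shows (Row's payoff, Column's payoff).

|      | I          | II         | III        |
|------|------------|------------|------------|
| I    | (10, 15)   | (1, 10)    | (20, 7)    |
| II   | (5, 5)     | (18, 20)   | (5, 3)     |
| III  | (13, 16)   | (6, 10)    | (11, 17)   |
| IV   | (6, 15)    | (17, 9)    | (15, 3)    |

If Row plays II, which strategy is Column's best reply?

II

With Row fixed at II, Column's payoffs are: I → 5, II → 20, III → 3.
The maximum is 20, achieved by II.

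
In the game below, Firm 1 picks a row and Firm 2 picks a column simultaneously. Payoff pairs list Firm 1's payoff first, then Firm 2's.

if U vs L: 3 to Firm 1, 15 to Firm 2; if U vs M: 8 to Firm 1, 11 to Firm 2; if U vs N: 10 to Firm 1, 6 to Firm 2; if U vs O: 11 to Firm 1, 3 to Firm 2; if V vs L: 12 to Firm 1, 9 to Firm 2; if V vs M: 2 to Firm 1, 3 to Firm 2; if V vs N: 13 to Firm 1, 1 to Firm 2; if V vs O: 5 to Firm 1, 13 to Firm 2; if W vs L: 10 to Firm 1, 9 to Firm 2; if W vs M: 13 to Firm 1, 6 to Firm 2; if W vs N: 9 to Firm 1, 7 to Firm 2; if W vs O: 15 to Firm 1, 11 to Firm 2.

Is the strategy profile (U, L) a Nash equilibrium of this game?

Holding Firm 2 at L: Firm 1 gets 3 from U but could get 12 by switching to V. Firm 1 has a profitable deviation.

No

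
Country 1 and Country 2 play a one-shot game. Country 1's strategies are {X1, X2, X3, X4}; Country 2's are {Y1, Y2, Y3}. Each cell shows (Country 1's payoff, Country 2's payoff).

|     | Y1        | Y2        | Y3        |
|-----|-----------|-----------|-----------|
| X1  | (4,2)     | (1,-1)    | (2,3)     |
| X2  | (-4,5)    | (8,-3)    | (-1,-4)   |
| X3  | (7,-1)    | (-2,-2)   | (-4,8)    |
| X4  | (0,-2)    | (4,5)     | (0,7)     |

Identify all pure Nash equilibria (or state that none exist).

Find each player's best response to every opponent strategy; NE are the intersections.
Country 1's best responses — vs Y1: X3 (payoff 7); vs Y2: X2 (payoff 8); vs Y3: X1 (payoff 2).
Country 2's best responses — vs X1: Y3 (payoff 3); vs X2: Y1 (payoff 5); vs X3: Y3 (payoff 8); vs X4: Y3 (payoff 7).
The only mutual best response is (X1, Y3); neither player gains by switching there.

(X1, Y3)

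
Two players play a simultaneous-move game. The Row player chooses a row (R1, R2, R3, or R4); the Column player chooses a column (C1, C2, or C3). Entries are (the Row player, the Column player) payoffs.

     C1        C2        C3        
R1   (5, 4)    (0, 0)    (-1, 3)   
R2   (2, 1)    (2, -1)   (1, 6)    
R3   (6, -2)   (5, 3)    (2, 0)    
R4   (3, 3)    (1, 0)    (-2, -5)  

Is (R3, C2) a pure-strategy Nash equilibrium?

Yes

Holding the Column player at C2: the Row player gets 5 from R3, versus 0 from R1, 2 from R2, 1 from R4. No profitable deviation for the Row player.
Holding the Row player at R3: the Column player gets 3 from C2, versus -2 from C1, 0 from C3. No profitable deviation for the Column player either.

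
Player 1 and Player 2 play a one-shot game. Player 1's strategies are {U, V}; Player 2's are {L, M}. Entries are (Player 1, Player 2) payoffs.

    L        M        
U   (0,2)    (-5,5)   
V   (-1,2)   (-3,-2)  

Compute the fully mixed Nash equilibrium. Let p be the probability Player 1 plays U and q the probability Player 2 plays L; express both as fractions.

p = 4/7, q = 2/3

Each player's mixing probability is pinned down by making the *other* player indifferent.
Player 2 indifferent between L and M: p·2 + (1−p)·2 = p·5 + (1−p)·(-2) ⟹ 2 + 0p = (-2) + 7p ⟹ p = 4/7.
Player 1 indifferent between U and V: q·0 + (1−q)·(-5) = q·(-1) + (1−q)·(-3) ⟹ (-5) + 5q = (-3) + 2q ⟹ q = 2/3.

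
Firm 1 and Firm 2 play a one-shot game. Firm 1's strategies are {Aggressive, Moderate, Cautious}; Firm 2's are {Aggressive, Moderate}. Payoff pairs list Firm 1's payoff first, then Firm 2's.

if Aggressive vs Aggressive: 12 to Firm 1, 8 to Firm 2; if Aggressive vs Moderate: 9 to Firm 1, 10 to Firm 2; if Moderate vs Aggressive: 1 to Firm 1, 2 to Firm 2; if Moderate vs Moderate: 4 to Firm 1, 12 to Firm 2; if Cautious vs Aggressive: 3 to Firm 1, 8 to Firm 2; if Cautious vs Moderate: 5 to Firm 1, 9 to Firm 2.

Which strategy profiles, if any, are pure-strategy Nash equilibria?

(Aggressive, Moderate)

A profile is a Nash equilibrium when each player is best-responding to the other.
Firm 1's best responses — vs Aggressive: Aggressive (payoff 12); vs Moderate: Aggressive (payoff 9).
Firm 2's best responses — vs Aggressive: Moderate (payoff 10); vs Moderate: Moderate (payoff 12); vs Cautious: Moderate (payoff 9).
The only mutual best response is (Aggressive, Moderate); neither player gains by switching there.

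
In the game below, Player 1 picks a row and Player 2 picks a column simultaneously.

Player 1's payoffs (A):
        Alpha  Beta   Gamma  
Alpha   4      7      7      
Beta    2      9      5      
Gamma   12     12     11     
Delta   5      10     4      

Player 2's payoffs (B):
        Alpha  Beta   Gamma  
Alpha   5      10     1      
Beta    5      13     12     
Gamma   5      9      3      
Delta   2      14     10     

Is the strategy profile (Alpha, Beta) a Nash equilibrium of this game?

Holding Player 2 at Beta: Player 1 gets 7 from Alpha but could get 12 by switching to Gamma. Player 1 has a profitable deviation.

No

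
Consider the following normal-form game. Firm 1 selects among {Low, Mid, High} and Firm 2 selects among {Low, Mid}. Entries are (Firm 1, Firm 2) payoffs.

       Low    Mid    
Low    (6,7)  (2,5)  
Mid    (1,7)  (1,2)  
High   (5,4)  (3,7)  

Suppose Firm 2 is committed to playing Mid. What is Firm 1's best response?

With Firm 2 fixed at Mid, Firm 1's payoffs are: Low → 2, Mid → 1, High → 3.
The maximum is 3, achieved by High.

High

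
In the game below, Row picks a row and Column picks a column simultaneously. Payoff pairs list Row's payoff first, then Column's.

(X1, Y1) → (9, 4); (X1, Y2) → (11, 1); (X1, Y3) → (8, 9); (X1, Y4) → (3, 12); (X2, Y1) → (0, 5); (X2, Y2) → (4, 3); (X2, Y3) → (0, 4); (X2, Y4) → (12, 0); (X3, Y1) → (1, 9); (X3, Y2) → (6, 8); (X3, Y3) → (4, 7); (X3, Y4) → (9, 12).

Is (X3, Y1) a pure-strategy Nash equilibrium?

Holding Column at Y1: Row gets 1 from X3 but could get 9 by switching to X1. Row has a profitable deviation.

No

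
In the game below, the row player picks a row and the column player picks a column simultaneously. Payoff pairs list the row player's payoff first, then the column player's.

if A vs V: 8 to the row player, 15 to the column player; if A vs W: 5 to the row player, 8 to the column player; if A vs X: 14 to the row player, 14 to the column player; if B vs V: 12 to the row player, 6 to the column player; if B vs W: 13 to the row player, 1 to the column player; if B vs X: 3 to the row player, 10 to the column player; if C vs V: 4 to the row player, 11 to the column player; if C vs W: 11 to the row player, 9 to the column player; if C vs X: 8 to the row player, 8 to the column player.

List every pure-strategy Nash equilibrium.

No pure-strategy Nash equilibrium

A profile is a Nash equilibrium when each player is best-responding to the other.
The row player's best responses — vs V: B (payoff 12); vs W: B (payoff 13); vs X: A (payoff 14).
The column player's best responses — vs A: V (payoff 15); vs B: X (payoff 10); vs C: V (payoff 11).
No cell has both players best-responding. For instance, the row player's best reply to W is B, but against B the column player prefers X over W.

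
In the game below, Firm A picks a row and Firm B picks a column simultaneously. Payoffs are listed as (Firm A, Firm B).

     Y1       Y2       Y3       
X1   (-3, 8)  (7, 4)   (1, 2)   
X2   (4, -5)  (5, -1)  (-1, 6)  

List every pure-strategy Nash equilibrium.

There is no pure-strategy Nash equilibrium

A profile is a Nash equilibrium when each player is best-responding to the other.
Firm A's best responses — vs Y1: X2 (payoff 4); vs Y2: X1 (payoff 7); vs Y3: X1 (payoff 1).
Firm B's best responses — vs X1: Y1 (payoff 8); vs X2: Y3 (payoff 6).
No cell has both players best-responding. For instance, Firm A's best reply to Y2 is X1, but against X1 Firm B prefers Y1 over Y2.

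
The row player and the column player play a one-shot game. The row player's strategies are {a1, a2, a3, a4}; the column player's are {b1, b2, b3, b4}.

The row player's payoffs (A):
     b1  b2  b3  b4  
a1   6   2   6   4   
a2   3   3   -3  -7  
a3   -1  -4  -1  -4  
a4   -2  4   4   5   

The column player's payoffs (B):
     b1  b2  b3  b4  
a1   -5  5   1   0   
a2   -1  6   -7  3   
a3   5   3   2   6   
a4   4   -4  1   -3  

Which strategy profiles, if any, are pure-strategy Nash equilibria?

A profile is a Nash equilibrium when each player is best-responding to the other.
The row player's best responses — vs b1: a1 (payoff 6); vs b2: a4 (payoff 4); vs b3: a1 (payoff 6); vs b4: a4 (payoff 5).
The column player's best responses — vs a1: b2 (payoff 5); vs a2: b2 (payoff 6); vs a3: b4 (payoff 6); vs a4: b1 (payoff 4).
No cell has both players best-responding. For instance, the row player's best reply to b3 is a1, but against a1 the column player prefers b2 over b3.

No pure-strategy Nash equilibrium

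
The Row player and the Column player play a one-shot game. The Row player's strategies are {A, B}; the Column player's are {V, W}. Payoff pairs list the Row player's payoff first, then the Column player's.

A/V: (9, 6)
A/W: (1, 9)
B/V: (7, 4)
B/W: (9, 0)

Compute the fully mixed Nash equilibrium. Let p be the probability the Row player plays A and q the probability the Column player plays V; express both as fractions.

p = 4/7, q = 4/5

In a mixed NE each player is indifferent between their pure strategies, so the opponent's mix sets the indifference.
The Column player indifferent between V and W: p·6 + (1−p)·4 = p·9 + (1−p)·0 ⟹ 4 + 2p = 0 + 9p ⟹ p = 4/7.
The Row player indifferent between A and B: q·9 + (1−q)·1 = q·7 + (1−q)·9 ⟹ 1 + 8q = 9 + (-2)q ⟹ q = 4/5.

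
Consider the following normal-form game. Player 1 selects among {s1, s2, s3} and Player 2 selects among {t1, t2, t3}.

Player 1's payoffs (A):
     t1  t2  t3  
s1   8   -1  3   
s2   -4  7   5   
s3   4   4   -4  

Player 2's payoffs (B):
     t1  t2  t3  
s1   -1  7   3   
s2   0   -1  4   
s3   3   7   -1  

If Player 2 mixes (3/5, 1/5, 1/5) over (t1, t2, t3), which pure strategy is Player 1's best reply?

s1

Player 1's best reply maximizes expected payoff against the mix.
s1: (3/5)·8 + (1/5)·(-1) + (1/5)·3 = 26/5
s2: (3/5)·(-4) + (1/5)·7 + (1/5)·5 = 0
s3: (3/5)·4 + (1/5)·4 + (1/5)·(-4) = 12/5
Highest expected payoff is 26/5, from s1.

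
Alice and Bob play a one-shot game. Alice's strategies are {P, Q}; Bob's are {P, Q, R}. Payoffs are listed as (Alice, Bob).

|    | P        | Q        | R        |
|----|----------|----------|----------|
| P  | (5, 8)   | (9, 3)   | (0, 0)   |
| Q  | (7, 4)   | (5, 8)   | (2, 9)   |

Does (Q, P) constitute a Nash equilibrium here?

Holding Bob at P: Alice gets 7 from Q, versus 5 from P. No profitable deviation for Alice.
Holding Alice at Q: Bob gets 4 from P but could get 9 by switching to R. Bob has a profitable deviation.

No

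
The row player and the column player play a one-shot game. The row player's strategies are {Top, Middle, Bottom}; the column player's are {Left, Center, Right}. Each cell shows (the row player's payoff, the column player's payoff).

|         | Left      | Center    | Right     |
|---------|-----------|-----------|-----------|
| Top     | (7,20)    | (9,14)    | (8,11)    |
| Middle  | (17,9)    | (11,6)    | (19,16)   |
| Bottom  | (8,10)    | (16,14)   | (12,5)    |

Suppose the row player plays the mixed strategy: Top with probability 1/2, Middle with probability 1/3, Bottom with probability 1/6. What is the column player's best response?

The column player's best reply maximizes expected payoff against the mix.
Left: (1/2)·20 + (1/3)·9 + (1/6)·10 = 44/3
Center: (1/2)·14 + (1/3)·6 + (1/6)·14 = 34/3
Right: (1/2)·11 + (1/3)·16 + (1/6)·5 = 35/3
Highest expected payoff is 44/3, from Left.

Left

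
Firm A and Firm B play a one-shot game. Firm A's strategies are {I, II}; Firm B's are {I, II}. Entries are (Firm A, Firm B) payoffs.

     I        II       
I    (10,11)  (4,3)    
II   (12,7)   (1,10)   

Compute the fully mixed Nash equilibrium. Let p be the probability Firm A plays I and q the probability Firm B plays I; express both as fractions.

p = 3/11, q = 3/5

Each player's mixing probability is pinned down by making the *other* player indifferent.
Firm B indifferent between I and II: p·11 + (1−p)·7 = p·3 + (1−p)·10 ⟹ 7 + 4p = 10 + (-7)p ⟹ p = 3/11.
Firm A indifferent between I and II: q·10 + (1−q)·4 = q·12 + (1−q)·1 ⟹ 4 + 6q = 1 + 11q ⟹ q = 3/5.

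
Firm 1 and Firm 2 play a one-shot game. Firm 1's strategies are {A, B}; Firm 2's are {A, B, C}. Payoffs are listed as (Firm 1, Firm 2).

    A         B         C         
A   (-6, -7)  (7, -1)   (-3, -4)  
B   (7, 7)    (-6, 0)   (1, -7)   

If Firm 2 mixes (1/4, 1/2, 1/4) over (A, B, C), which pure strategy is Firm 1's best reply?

Firm 1's best reply maximizes expected payoff against the mix.
A: (1/4)·(-6) + (1/2)·7 + (1/4)·(-3) = 5/4
B: (1/4)·7 + (1/2)·(-6) + (1/4)·1 = -1
Highest expected payoff is 5/4, from A.

A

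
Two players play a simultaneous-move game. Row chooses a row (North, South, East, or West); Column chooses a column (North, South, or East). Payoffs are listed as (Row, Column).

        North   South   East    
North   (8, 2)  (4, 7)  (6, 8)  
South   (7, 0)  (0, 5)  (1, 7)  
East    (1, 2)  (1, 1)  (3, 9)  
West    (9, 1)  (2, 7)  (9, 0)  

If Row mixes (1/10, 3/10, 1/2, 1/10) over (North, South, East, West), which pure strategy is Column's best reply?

Column's best reply maximizes expected payoff against the mix.
North: (1/10)·2 + (3/10)·0 + (1/2)·2 + (1/10)·1 = 13/10
South: (1/10)·7 + (3/10)·5 + (1/2)·1 + (1/10)·7 = 17/5
East: (1/10)·8 + (3/10)·7 + (1/2)·9 + (1/10)·0 = 37/5
Highest expected payoff is 37/5, from East.

East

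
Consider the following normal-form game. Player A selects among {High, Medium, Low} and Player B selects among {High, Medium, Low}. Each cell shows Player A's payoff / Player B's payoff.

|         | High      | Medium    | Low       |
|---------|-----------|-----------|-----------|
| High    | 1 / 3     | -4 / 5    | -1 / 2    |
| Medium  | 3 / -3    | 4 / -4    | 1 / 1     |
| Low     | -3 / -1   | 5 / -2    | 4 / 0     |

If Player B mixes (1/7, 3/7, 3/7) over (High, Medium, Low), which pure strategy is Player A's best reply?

Player A's best reply maximizes expected payoff against the mix.
High: (1/7)·1 + (3/7)·(-4) + (3/7)·(-1) = -2
Medium: (1/7)·3 + (3/7)·4 + (3/7)·1 = 18/7
Low: (1/7)·(-3) + (3/7)·5 + (3/7)·4 = 24/7
Highest expected payoff is 24/7, from Low.

Low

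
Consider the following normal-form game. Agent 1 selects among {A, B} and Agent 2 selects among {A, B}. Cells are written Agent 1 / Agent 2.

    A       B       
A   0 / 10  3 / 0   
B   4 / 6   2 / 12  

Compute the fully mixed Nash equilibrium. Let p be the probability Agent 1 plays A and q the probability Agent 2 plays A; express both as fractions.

p = 3/8, q = 1/5

In a mixed NE each player is indifferent between their pure strategies, so the opponent's mix sets the indifference.
Agent 2 indifferent between A and B: p·10 + (1−p)·6 = p·0 + (1−p)·12 ⟹ 6 + 4p = 12 + (-12)p ⟹ p = 3/8.
Agent 1 indifferent between A and B: q·0 + (1−q)·3 = q·4 + (1−q)·2 ⟹ 3 + (-3)q = 2 + 2q ⟹ q = 1/5.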